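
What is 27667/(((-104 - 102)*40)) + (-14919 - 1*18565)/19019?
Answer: -72918803/14246960 ≈ -5.1182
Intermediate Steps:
27667/(((-104 - 102)*40)) + (-14919 - 1*18565)/19019 = 27667/((-206*40)) + (-14919 - 18565)*(1/19019) = 27667/(-8240) - 33484*1/19019 = 27667*(-1/8240) - 3044/1729 = -27667/8240 - 3044/1729 = -72918803/14246960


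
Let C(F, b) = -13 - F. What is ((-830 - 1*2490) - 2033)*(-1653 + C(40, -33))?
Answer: 9132218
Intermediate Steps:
((-830 - 1*2490) - 2033)*(-1653 + C(40, -33)) = ((-830 - 1*2490) - 2033)*(-1653 + (-13 - 1*40)) = ((-830 - 2490) - 2033)*(-1653 + (-13 - 40)) = (-3320 - 2033)*(-1653 - 53) = -5353*(-1706) = 9132218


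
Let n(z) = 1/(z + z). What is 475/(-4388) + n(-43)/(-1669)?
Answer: -34087131/314913596 ≈ -0.10824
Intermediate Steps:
n(z) = 1/(2*z)
475/(-4388) + n(-43)/(-1669) = 475/(-4388) + ((1/2)/(-43))/(-1669) = 475*(-1/4388) + ((1/2)*(-1/43))*(-1/1669) = -475/4388 - 1/86*(-1/1669) = -475/4388 + 1/143534 = -34087131/314913596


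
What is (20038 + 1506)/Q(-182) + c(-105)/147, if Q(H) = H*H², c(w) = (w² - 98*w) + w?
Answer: 108726837/753571 ≈ 144.28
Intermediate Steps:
c(w) = w² - 97*w
Q(H) = H³
(20038 + 1506)/Q(-182) + c(-105)/147 = (20038 + 1506)/((-182)³) - 105*(-97 - 105)/147 = 21544/(-6028568) - 105*(-202)*(1/147) = 21544*(-1/6028568) + 21210*(1/147) = -2693/753571 + 1010/7 = 108726837/753571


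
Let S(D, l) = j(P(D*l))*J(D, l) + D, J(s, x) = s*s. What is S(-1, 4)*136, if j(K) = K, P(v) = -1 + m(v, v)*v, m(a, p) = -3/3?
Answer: 272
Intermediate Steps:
J(s, x) = s²
m(a, p) = -1 (m(a, p) = -3*⅓ = -1)
P(v) = -1 - v
S(D, l) = D + D²*(-1 - D*l) (S(D, l) = (-1 - D*l)*D² + D = D²*(-1 - D*l) + D = D + D²*(-1 - D*l))
S(-1, 4)*136 = -(1 - 1*(-1) - 1*4*(-1)²)*136 = -(1 + 1 - 1*4*1)*136 = -(1 + 1 - 4)*136 = -1*(-2)*136 = 2*136 = 272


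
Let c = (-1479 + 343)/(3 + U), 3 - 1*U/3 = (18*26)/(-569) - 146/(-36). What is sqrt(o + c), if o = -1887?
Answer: I*sqrt(146893912095)/7855 ≈ 48.793*I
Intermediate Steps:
U = -2387/3414 (U = 9 - 3*((18*26)/(-569) - 146/(-36)) = 9 - 3*(468*(-1/569) - 146*(-1/36)) = 9 - 3*(-468/569 + 73/18) = 9 - 3*33113/10242 = 9 - 33113/3414 = -2387/3414 ≈ -0.69918)
c = -3878304/7855 (c = (-1479 + 343)/(3 - 2387/3414) = -1136/7855/3414 = -1136*3414/7855 = -3878304/7855 ≈ -493.74)
sqrt(o + c) = sqrt(-1887 - 3878304/7855) = sqrt(-18700689/7855) = I*sqrt(146893912095)/7855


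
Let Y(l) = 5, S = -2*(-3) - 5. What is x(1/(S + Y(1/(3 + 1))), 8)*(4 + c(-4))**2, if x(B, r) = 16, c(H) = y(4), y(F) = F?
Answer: 1024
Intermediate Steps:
c(H) = 4
S = 1 (S = 6 - 5 = 1)
x(1/(S + Y(1/(3 + 1))), 8)*(4 + c(-4))**2 = 16*(4 + 4)**2 = 16*8**2 = 16*64 = 1024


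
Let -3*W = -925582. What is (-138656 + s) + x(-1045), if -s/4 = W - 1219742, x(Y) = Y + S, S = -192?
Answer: 10514897/3 ≈ 3.5050e+6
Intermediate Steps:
W = 925582/3 (W = -⅓*(-925582) = 925582/3 ≈ 3.0853e+5)
x(Y) = -192 + Y (x(Y) = Y - 192 = -192 + Y)
s = 10934576/3 (s = -4*(925582/3 - 1219742) = -4*(-2733644/3) = 10934576/3 ≈ 3.6449e+6)
(-138656 + s) + x(-1045) = (-138656 + 10934576/3) + (-192 - 1045) = 10518608/3 - 1237 = 10514897/3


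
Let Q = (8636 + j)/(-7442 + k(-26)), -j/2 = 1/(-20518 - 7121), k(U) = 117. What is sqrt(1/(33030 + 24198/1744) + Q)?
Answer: I*sqrt(1667595282421094389020602)/1189319114265 ≈ 1.0858*I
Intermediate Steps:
j = 2/27639 (j = -2/(-20518 - 7121) = -2/(-27639) = -2*(-1/27639) = 2/27639 ≈ 7.2362e-5)
Q = -238690406/202455675 (Q = (8636 + 2/27639)/(-7442 + 117) = (238690406/27639)/(-7325) = (238690406/27639)*(-1/7325) = -238690406/202455675 ≈ -1.1790)
sqrt(1/(33030 + 24198/1744) + Q) = sqrt(1/(33030 + 24198/1744) - 238690406/202455675) = sqrt(1/(33030 + 24198*(1/1744)) - 238690406/202455675) = sqrt(1/(33030 + 111/8) - 238690406/202455675) = sqrt(1/(264351/8) - 238690406/202455675) = sqrt(8/264351 - 238690406/202455675) = sqrt(-21032142623702/17839786713975) = I*sqrt(1667595282421094389020602)/1189319114265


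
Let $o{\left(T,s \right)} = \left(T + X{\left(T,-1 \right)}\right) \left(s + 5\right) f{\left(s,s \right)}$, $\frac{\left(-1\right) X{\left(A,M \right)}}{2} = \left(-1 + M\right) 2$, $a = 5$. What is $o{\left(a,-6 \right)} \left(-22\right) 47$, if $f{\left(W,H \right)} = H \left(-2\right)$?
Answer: $161304$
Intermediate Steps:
$X{\left(A,M \right)} = 4 - 4 M$ ($X{\left(A,M \right)} = - 2 \left(-1 + M\right) 2 = - 2 \left(-2 + 2 M\right) = 4 - 4 M$)
$f{\left(W,H \right)} = - 2 H$
$o{\left(T,s \right)} = - 2 s \left(5 + s\right) \left(8 + T\right)$ ($o{\left(T,s \right)} = \left(T + \left(4 - -4\right)\right) \left(s + 5\right) \left(- 2 s\right) = \left(T + \left(4 + 4\right)\right) \left(5 + s\right) \left(- 2 s\right) = \left(T + 8\right) \left(5 + s\right) \left(- 2 s\right) = \left(8 + T\right) \left(5 + s\right) \left(- 2 s\right) = \left(5 + s\right) \left(8 + T\right) \left(- 2 s\right) = - 2 s \left(5 + s\right) \left(8 + T\right)$)
$o{\left(a,-6 \right)} \left(-22\right) 47 = \left(-2\right) \left(-6\right) \left(40 + 5 \cdot 5 + 8 \left(-6\right) + 5 \left(-6\right)\right) \left(-22\right) 47 = \left(-2\right) \left(-6\right) \left(40 + 25 - 48 - 30\right) \left(-22\right) 47 = \left(-2\right) \left(-6\right) \left(-13\right) \left(-22\right) 47 = \left(-156\right) \left(-22\right) 47 = 3432 \cdot 47 = 161304$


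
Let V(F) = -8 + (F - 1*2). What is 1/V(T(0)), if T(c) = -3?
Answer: -1/13 ≈ -0.076923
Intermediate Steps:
V(F) = -10 + F (V(F) = -8 + (F - 2) = -8 + (-2 + F) = -10 + F)
1/V(T(0)) = 1/(-10 - 3) = 1/(-13) = -1/13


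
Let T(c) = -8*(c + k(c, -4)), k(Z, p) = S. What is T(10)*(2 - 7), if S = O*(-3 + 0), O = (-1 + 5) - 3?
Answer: 280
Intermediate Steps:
O = 1 (O = 4 - 3 = 1)
S = -3 (S = 1*(-3 + 0) = 1*(-3) = -3)
k(Z, p) = -3
T(c) = 24 - 8*c (T(c) = -8*(c - 3) = -8*(-3 + c) = 24 - 8*c)
T(10)*(2 - 7) = (24 - 8*10)*(2 - 7) = (24 - 80)*(-5) = -56*(-5) = 280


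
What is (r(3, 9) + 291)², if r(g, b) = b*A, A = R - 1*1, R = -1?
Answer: 74529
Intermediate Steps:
A = -2 (A = -1 - 1*1 = -1 - 1 = -2)
r(g, b) = -2*b (r(g, b) = b*(-2) = -2*b)
(r(3, 9) + 291)² = (-2*9 + 291)² = (-18 + 291)² = 273² = 74529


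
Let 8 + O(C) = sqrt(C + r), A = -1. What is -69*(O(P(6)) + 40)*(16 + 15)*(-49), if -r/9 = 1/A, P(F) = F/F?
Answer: 3353952 + 104811*sqrt(10) ≈ 3.6854e+6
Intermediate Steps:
P(F) = 1
r = 9 (r = -9/(-1) = -9*(-1) = 9)
O(C) = -8 + sqrt(9 + C) (O(C) = -8 + sqrt(C + 9) = -8 + sqrt(9 + C))
-69*(O(P(6)) + 40)*(16 + 15)*(-49) = -69*((-8 + sqrt(9 + 1)) + 40)*(16 + 15)*(-49) = -69*((-8 + sqrt(10)) + 40)*31*(-49) = -69*(32 + sqrt(10))*31*(-49) = -69*(992 + 31*sqrt(10))*(-49) = (-68448 - 2139*sqrt(10))*(-49) = 3353952 + 104811*sqrt(10)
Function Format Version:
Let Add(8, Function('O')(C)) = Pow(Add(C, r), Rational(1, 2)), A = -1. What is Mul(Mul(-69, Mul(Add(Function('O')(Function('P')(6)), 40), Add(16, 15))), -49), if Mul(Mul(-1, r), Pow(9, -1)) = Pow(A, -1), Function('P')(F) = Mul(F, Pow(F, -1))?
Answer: Add(3353952, Mul(104811, Pow(10, Rational(1, 2)))) ≈ 3.6854e+6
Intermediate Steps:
Function('P')(F) = 1
r = 9 (r = Mul(-9, Pow(-1, -1)) = Mul(-9, -1) = 9)
Function('O')(C) = Add(-8, Pow(Add(9, C), Rational(1, 2))) (Function('O')(C) = Add(-8, Pow(Add(C, 9), Rational(1, 2))) = Add(-8, Pow(Add(9, C), Rational(1, 2))))
Mul(Mul(-69, Mul(Add(Function('O')(Function('P')(6)), 40), Add(16, 15))), -49) = Mul(Mul(-69, Mul(Add(Add(-8, Pow(Add(9, 1), Rational(1, 2))), 40), Add(16, 15))), -49) = Mul(Mul(-69, Mul(Add(Add(-8, Pow(10, Rational(1, 2))), 40), 31)), -49) = Mul(Mul(-69, Mul(Add(32, Pow(10, Rational(1, 2))), 31)), -49) = Mul(Mul(-69, Add(992, Mul(31, Pow(10, Rational(1, 2))))), -49) = Mul(Add(-68448, Mul(-2139, Pow(10, Rational(1, 2)))), -49) = Add(3353952, Mul(104811, Pow(10, Rational(1, 2))))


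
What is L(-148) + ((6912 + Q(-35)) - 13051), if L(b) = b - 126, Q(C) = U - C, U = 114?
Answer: -6264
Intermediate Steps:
Q(C) = 114 - C
L(b) = -126 + b
L(-148) + ((6912 + Q(-35)) - 13051) = (-126 - 148) + ((6912 + (114 - 1*(-35))) - 13051) = -274 + ((6912 + (114 + 35)) - 13051) = -274 + ((6912 + 149) - 13051) = -274 + (7061 - 13051) = -274 - 5990 = -6264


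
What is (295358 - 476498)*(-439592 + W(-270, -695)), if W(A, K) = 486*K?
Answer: 140811352680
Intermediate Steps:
(295358 - 476498)*(-439592 + W(-270, -695)) = (295358 - 476498)*(-439592 + 486*(-695)) = -181140*(-439592 - 337770) = -181140*(-777362) = 140811352680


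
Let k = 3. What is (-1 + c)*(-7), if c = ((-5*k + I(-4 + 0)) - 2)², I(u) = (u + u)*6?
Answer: -29568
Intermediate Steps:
I(u) = 12*u (I(u) = (2*u)*6 = 12*u)
c = 4225 (c = ((-5*3 + 12*(-4 + 0)) - 2)² = ((-15 + 12*(-4)) - 2)² = ((-15 - 48) - 2)² = (-63 - 2)² = (-65)² = 4225)
(-1 + c)*(-7) = (-1 + 4225)*(-7) = 4224*(-7) = -29568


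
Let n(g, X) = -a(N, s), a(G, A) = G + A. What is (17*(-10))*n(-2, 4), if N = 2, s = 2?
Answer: 680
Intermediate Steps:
a(G, A) = A + G
n(g, X) = -4 (n(g, X) = -(2 + 2) = -1*4 = -4)
(17*(-10))*n(-2, 4) = (17*(-10))*(-4) = -170*(-4) = 680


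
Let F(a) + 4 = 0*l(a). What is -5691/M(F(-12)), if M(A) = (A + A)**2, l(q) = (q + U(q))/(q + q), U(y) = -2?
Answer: -5691/64 ≈ -88.922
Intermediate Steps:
l(q) = (-2 + q)/(2*q) (l(q) = (q - 2)/(q + q) = (-2 + q)/((2*q)) = (-2 + q)*(1/(2*q)) = (-2 + q)/(2*q))
F(a) = -4 (F(a) = -4 + 0*((-2 + a)/(2*a)) = -4 + 0 = -4)
M(A) = 4*A**2 (M(A) = (2*A)**2 = 4*A**2)
-5691/M(F(-12)) = -5691/(4*(-4)**2) = -5691/(4*16) = -5691/64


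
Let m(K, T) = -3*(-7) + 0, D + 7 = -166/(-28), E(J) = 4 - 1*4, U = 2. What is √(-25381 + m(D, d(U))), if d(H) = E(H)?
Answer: 4*I*√1585 ≈ 159.25*I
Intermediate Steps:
E(J) = 0 (E(J) = 4 - 4 = 0)
d(H) = 0
D = -15/14 (D = -7 - 166/(-28) = -7 - 166*(-1/28) = -7 + 83/14 = -15/14 ≈ -1.0714)
m(K, T) = 21 (m(K, T) = 21 + 0 = 21)
√(-25381 + m(D, d(U))) = √(-25381 + 21) = √(-25360) = 4*I*√1585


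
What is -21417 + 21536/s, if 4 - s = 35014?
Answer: -374915353/17505 ≈ -21418.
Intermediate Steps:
s = -35010 (s = 4 - 1*35014 = 4 - 35014 = -35010)
-21417 + 21536/s = -21417 + 21536/(-35010) = -21417 + 21536*(-1/35010) = -21417 - 10768/17505 = -374915353/17505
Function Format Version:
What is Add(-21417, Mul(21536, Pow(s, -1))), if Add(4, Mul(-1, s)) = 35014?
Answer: Rational(-374915353, 17505) ≈ -21418.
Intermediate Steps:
s = -35010 (s = Add(4, Mul(-1, 35014)) = Add(4, -35014) = -35010)
Add(-21417, Mul(21536, Pow(s, -1))) = Add(-21417, Mul(21536, Pow(-35010, -1))) = Add(-21417, Mul(21536, Rational(-1, 35010))) = Add(-21417, Rational(-10768, 17505)) = Rational(-374915353, 17505)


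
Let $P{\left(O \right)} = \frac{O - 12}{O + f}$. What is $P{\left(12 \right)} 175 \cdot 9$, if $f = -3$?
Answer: $0$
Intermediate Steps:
$P{\left(O \right)} = \frac{-12 + O}{-3 + O}$ ($P{\left(O \right)} = \frac{O - 12}{O - 3} = \frac{-12 + O}{-3 + O}$)
$P{\left(12 \right)} 175 \cdot 9 = \frac{-12 + 12}{-3 + 12} \cdot 175 \cdot 9 = \frac{1}{9} \cdot 0 \cdot 175 \cdot 9 = 0 \cdot 175 \cdot 9 = 0 \cdot 9 = 0$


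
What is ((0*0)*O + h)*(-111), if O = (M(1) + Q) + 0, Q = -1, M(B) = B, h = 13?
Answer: -1443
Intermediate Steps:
O = 0 (O = (1 - 1) + 0 = 0 + 0 = 0)
((0*0)*O + h)*(-111) = ((0*0)*0 + 13)*(-111) = (0*0 + 13)*(-111) = (0 + 13)*(-111) = 13*(-111) = -1443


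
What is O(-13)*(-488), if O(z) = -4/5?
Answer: 1952/5 ≈ 390.40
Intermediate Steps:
O(z) = -⅘ (O(z) = -4*⅕ = -⅘)
O(-13)*(-488) = -⅘*(-488) = 1952/5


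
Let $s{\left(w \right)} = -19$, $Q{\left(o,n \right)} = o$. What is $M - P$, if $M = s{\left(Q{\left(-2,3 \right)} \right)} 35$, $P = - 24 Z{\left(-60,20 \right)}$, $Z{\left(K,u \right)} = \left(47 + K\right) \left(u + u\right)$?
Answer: $-13145$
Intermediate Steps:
$Z{\left(K,u \right)} = 2 u \left(47 + K\right)$ ($Z{\left(K,u \right)} = \left(47 + K\right) 2 u = 2 u \left(47 + K\right)$)
$P = 12480$ ($P = - 24 \cdot 2 \cdot 20 \left(47 - 60\right) = - 24 \cdot 2 \cdot 20 \left(-13\right) = \left(-24\right) \left(-520\right) = 12480$)
$M = -665$ ($M = \left(-19\right) 35 = -665$)
$M - P = -665 - 12480 = -13145$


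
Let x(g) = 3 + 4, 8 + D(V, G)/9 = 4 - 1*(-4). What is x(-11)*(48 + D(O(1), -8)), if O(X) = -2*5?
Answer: 336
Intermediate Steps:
O(X) = -10
D(V, G) = 0 (D(V, G) = -72 + 9*(4 - 1*(-4)) = -72 + 9*(4 + 4) = -72 + 9*8 = -72 + 72 = 0)
x(g) = 7
x(-11)*(48 + D(O(1), -8)) = 7*(48 + 0) = 7*48 = 336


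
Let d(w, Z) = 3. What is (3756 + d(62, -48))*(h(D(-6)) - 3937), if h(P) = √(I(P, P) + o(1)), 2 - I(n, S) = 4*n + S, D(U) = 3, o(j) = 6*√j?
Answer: -14799183 + 3759*I*√7 ≈ -1.4799e+7 + 9945.4*I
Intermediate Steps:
I(n, S) = 2 - S - 4*n (I(n, S) = 2 - (4*n + S) = 2 - (S + 4*n) = 2 + (-S - 4*n) = 2 - S - 4*n)
h(P) = √(8 - 5*P) (h(P) = √((2 - P - 4*P) + 6*√1) = √((2 - 5*P) + 6*1) = √((2 - 5*P) + 6) = √(8 - 5*P))
(3756 + d(62, -48))*(h(D(-6)) - 3937) = (3756 + 3)*(√(8 - 5*3) - 3937) = 3759*(√(8 - 15) - 3937) = 3759*(√(-7) - 3937) = 3759*(I*√7 - 3937) = 3759*(-3937 + I*√7) = -14799183 + 3759*I*√7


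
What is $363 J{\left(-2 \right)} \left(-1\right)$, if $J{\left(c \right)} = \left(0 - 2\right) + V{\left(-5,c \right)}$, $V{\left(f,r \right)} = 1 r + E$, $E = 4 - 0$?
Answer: $0$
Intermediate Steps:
$E = 4$ ($E = 4 + 0 = 4$)
$V{\left(f,r \right)} = 4 + r$ ($V{\left(f,r \right)} = 1 r + 4 = r + 4 = 4 + r$)
$J{\left(c \right)} = 2 + c$ ($J{\left(c \right)} = \left(0 - 2\right) + \left(4 + c\right) = -2 + \left(4 + c\right) = 2 + c$)
$363 J{\left(-2 \right)} \left(-1\right) = 363 \left(2 - 2\right) \left(-1\right) = 363 \cdot 0 \left(-1\right) = 363 \cdot 0 = 0$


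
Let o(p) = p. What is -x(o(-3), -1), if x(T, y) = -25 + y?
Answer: 26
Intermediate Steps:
-x(o(-3), -1) = -(-25 - 1) = -1*(-26) = 26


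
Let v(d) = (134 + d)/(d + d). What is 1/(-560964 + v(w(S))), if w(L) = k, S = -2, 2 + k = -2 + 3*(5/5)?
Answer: -2/1122061 ≈ -1.7824e-6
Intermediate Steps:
k = -1 (k = -2 + (-2 + 3*(5/5)) = -2 + (-2 + 3*(5*(⅕))) = -2 + (-2 + 3*1) = -2 + (-2 + 3) = -2 + 1 = -1)
w(L) = -1
v(d) = (134 + d)/(2*d) (v(d) = (134 + d)/((2*d)) = (134 + d)*(1/(2*d)) = (134 + d)/(2*d))
1/(-560964 + v(w(S))) = 1/(-560964 + (½)*(134 - 1)/(-1)) = 1/(-560964 + (½)*(-1)*133) = 1/(-560964 - 133/2) = 1/(-1122061/2) = -2/1122061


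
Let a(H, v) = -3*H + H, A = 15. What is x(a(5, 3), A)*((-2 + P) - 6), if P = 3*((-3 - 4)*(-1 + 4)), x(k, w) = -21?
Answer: 1491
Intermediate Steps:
a(H, v) = -2*H
P = -63 (P = 3*(-7*3) = 3*(-21) = -63)
x(a(5, 3), A)*((-2 + P) - 6) = -21*((-2 - 63) - 6) = -21*(-65 - 6) = -21*(-71) = 1491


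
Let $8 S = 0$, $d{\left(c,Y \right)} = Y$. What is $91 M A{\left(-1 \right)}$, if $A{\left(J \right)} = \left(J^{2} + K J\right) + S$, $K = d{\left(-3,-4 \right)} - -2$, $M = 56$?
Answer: $15288$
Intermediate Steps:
$K = -2$ ($K = -4 - -2 = -4 + 2 = -2$)
$S = 0$ ($S = \frac{1}{8} \cdot 0 = 0$)
$A{\left(J \right)} = J^{2} - 2 J$ ($A{\left(J \right)} = \left(J^{2} - 2 J\right) + 0 = J^{2} - 2 J$)
$91 M A{\left(-1 \right)} = 91 \cdot 56 \left(- (-2 - 1)\right) = 5096 \left(\left(-1\right) \left(-3\right)\right) = 5096 \cdot 3 = 15288$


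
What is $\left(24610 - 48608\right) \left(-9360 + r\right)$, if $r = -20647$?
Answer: $720107986$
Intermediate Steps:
$\left(24610 - 48608\right) \left(-9360 + r\right) = \left(24610 - 48608\right) \left(-9360 - 20647\right) = \left(-23998\right) \left(-30007\right) = 720107986$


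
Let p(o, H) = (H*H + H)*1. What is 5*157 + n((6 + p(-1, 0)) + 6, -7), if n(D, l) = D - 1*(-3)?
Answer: 800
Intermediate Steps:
p(o, H) = H + H² (p(o, H) = (H² + H)*1 = (H + H²)*1 = H + H²)
n(D, l) = 3 + D (n(D, l) = D + 3 = 3 + D)
5*157 + n((6 + p(-1, 0)) + 6, -7) = 5*157 + (3 + ((6 + 0*(1 + 0)) + 6)) = 785 + (3 + ((6 + 0*1) + 6)) = 785 + (3 + ((6 + 0) + 6)) = 785 + (3 + (6 + 6)) = 785 + (3 + 12) = 785 + 15 = 800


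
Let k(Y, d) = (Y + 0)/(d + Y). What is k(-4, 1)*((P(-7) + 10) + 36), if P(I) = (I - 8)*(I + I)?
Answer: 1024/3 ≈ 341.33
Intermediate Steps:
P(I) = 2*I*(-8 + I) (P(I) = (-8 + I)*(2*I) = 2*I*(-8 + I))
k(Y, d) = Y/(Y + d)
k(-4, 1)*((P(-7) + 10) + 36) = (-4/(-4 + 1))*((2*(-7)*(-8 - 7) + 10) + 36) = (-4/(-3))*((2*(-7)*(-15) + 10) + 36) = (-4*(-1/3))*((210 + 10) + 36) = 4*(220 + 36)/3 = (4/3)*256 = 1024/3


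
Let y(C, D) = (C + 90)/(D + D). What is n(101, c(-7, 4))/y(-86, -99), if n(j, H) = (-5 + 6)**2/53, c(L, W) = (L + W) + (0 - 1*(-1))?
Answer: -99/106 ≈ -0.93396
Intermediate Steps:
y(C, D) = (90 + C)/(2*D) (y(C, D) = (90 + C)/((2*D)) = (90 + C)*(1/(2*D)) = (90 + C)/(2*D))
c(L, W) = 1 + L + W (c(L, W) = (L + W) + (0 + 1) = (L + W) + 1 = 1 + L + W)
n(j, H) = 1/53 (n(j, H) = 1**2*(1/53) = 1*(1/53) = 1/53)
n(101, c(-7, 4))/y(-86, -99) = 1/(53*(((1/2)*(90 - 86)/(-99)))) = 1/(53*(((1/2)*(-1/99)*4))) = 1/(53*(-2/99)) = (1/53)*(-99/2) = -99/106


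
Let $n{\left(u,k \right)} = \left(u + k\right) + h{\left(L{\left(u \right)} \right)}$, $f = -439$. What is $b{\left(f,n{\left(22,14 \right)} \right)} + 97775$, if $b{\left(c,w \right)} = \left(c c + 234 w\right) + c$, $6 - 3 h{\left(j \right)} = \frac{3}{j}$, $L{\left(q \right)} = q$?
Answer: $\frac{3288322}{11} \approx 2.9894 \cdot 10^{5}$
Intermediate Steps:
$h{\left(j \right)} = 2 - \frac{1}{j}$ ($h{\left(j \right)} = 2 - \frac{3 \frac{1}{j}}{3} = 2 - \frac{1}{j}$)
$n{\left(u,k \right)} = 2 + k + u - \frac{1}{u}$ ($n{\left(u,k \right)} = \left(u + k\right) + \left(2 - \frac{1}{u}\right) = \left(k + u\right) + \left(2 - \frac{1}{u}\right) = 2 + k + u - \frac{1}{u}$)
$b{\left(c,w \right)} = c + c^{2} + 234 w$ ($b{\left(c,w \right)} = \left(c^{2} + 234 w\right) + c = c + c^{2} + 234 w$)
$b{\left(f,n{\left(22,14 \right)} \right)} + 97775 = \left(-439 + \left(-439\right)^{2} + 234 \left(2 + 14 + 22 - \frac{1}{22}\right)\right) + 97775 = \left(-439 + 192721 + 234 \left(2 + 14 + 22 - \frac{1}{22}\right)\right) + 97775 = \left(-439 + 192721 + 234 \cdot \frac{835}{22}\right) + 97775 = \left(-439 + 192721 + \frac{97695}{11}\right) + 97775 = \frac{2212797}{11} + 97775 = \frac{3288322}{11}$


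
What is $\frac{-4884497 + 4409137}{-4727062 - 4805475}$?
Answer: $\frac{475360}{9532537} \approx 0.049867$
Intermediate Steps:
$\frac{-4884497 + 4409137}{-4727062 - 4805475} = - \frac{475360}{-9532537} = \left(-475360\right) \left(- \frac{1}{9532537}\right) = \frac{475360}{9532537}$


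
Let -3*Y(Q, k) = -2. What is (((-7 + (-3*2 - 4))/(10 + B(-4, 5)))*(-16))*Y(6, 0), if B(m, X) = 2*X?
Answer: 136/15 ≈ 9.0667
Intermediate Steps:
Y(Q, k) = ⅔ (Y(Q, k) = -⅓*(-2) = ⅔)
(((-7 + (-3*2 - 4))/(10 + B(-4, 5)))*(-16))*Y(6, 0) = (((-7 + (-3*2 - 4))/(10 + 2*5))*(-16))*(⅔) = (((-7 + (-6 - 4))/(10 + 10))*(-16))*(⅔) = (((-7 - 10)/20)*(-16))*(⅔) = (-17*1/20*(-16))*(⅔) = -17/20*(-16)*(⅔) = (68/5)*(⅔) = 136/15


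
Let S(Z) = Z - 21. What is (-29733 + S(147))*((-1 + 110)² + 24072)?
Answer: -1064460471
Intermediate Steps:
S(Z) = -21 + Z
(-29733 + S(147))*((-1 + 110)² + 24072) = (-29733 + (-21 + 147))*((-1 + 110)² + 24072) = (-29733 + 126)*(109² + 24072) = -29607*(11881 + 24072) = -29607*35953 = -1064460471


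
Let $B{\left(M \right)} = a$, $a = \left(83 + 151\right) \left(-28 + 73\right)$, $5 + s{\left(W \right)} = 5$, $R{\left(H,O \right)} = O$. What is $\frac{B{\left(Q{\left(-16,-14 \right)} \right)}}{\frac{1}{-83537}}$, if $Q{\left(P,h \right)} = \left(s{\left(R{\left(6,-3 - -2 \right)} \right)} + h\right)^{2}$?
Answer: $-879644610$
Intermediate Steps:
$s{\left(W \right)} = 0$ ($s{\left(W \right)} = -5 + 5 = 0$)
$Q{\left(P,h \right)} = h^{2}$ ($Q{\left(P,h \right)} = \left(0 + h\right)^{2} = h^{2}$)
$a = 10530$ ($a = 234 \cdot 45 = 10530$)
$B{\left(M \right)} = 10530$
$\frac{B{\left(Q{\left(-16,-14 \right)} \right)}}{\frac{1}{-83537}} = \frac{10530}{\frac{1}{-83537}} = \frac{10530}{- \frac{1}{83537}} = 10530 \left(-83537\right) = -879644610$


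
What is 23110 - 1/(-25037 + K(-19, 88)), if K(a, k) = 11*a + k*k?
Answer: 404471221/17502 ≈ 23110.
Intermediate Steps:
K(a, k) = k**2 + 11*a (K(a, k) = 11*a + k**2 = k**2 + 11*a)
23110 - 1/(-25037 + K(-19, 88)) = 23110 - 1/(-25037 + (88**2 + 11*(-19))) = 23110 - 1/(-25037 + (7744 - 209)) = 23110 - 1/(-25037 + 7535) = 23110 - 1/(-17502) = 23110 - 1*(-1/17502) = 23110 + 1/17502 = 404471221/17502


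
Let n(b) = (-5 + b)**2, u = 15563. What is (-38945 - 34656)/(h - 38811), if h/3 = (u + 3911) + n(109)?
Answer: -73601/52059 ≈ -1.4138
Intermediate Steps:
h = 90870 (h = 3*((15563 + 3911) + (-5 + 109)**2) = 3*(19474 + 104**2) = 3*(19474 + 10816) = 3*30290 = 90870)
(-38945 - 34656)/(h - 38811) = (-38945 - 34656)/(90870 - 38811) = -73601/52059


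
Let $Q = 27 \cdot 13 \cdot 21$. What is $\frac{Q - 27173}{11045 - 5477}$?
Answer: $- \frac{9901}{2784} \approx -3.5564$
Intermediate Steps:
$Q = 7371$ ($Q = 351 \cdot 21 = 7371$)
$\frac{Q - 27173}{11045 - 5477} = \frac{7371 - 27173}{11045 - 5477} = - \frac{19802}{11045 - 5477} = - \frac{19802}{5568} = \left(-19802\right) \frac{1}{5568} = - \frac{9901}{2784}$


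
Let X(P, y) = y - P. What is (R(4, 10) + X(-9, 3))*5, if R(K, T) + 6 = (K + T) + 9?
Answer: 145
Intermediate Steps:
R(K, T) = 3 + K + T (R(K, T) = -6 + ((K + T) + 9) = -6 + (9 + K + T) = 3 + K + T)
(R(4, 10) + X(-9, 3))*5 = ((3 + 4 + 10) + (3 - 1*(-9)))*5 = (17 + (3 + 9))*5 = (17 + 12)*5 = 29*5 = 145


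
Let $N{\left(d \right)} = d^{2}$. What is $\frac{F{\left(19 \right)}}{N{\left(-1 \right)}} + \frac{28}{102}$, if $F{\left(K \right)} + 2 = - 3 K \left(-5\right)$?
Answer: $\frac{14447}{51} \approx 283.27$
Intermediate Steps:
$F{\left(K \right)} = -2 + 15 K$ ($F{\left(K \right)} = -2 + - 3 K \left(-5\right) = -2 + 15 K$)
$\frac{F{\left(19 \right)}}{N{\left(-1 \right)}} + \frac{28}{102} = \frac{-2 + 15 \cdot 19}{\left(-1\right)^{2}} + \frac{28}{102} = \frac{-2 + 285}{1} + 28 \cdot \frac{1}{102} = 283 \cdot 1 + \frac{14}{51} = 283 + \frac{14}{51} = \frac{14447}{51}$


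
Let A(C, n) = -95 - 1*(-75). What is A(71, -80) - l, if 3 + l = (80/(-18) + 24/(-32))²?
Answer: -57001/1296 ≈ -43.982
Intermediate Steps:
A(C, n) = -20 (A(C, n) = -95 + 75 = -20)
l = 31081/1296 (l = -3 + (80/(-18) + 24/(-32))² = -3 + (80*(-1/18) + 24*(-1/32))² = -3 + (-40/9 - ¾)² = -3 + (-187/36)² = -3 + 34969/1296 = 31081/1296 ≈ 23.982)
A(71, -80) - l = -20 - 1*31081/1296 = -20 - 31081/1296 = -57001/1296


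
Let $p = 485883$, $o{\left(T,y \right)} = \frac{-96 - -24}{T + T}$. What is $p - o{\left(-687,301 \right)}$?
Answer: $\frac{111267195}{229} \approx 4.8588 \cdot 10^{5}$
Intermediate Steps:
$o{\left(T,y \right)} = - \frac{36}{T}$ ($o{\left(T,y \right)} = \frac{-96 + 24}{2 T} = - 72 \frac{1}{2 T} = - \frac{36}{T}$)
$p - o{\left(-687,301 \right)} = 485883 - - \frac{36}{-687} = 485883 - \left(-36\right) \left(- \frac{1}{687}\right) = 485883 - \frac{12}{229} = \frac{111267195}{229}$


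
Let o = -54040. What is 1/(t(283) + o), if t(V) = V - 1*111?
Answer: -1/53868 ≈ -1.8564e-5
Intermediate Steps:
t(V) = -111 + V (t(V) = V - 111 = -111 + V)
1/(t(283) + o) = 1/((-111 + 283) - 54040) = 1/(172 - 54040) = 1/(-53868) = -1/53868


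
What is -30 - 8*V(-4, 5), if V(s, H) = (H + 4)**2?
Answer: -678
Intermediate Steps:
V(s, H) = (4 + H)**2
-30 - 8*V(-4, 5) = -30 - 8*(4 + 5)**2 = -30 - 8*9**2 = -30 - 8*81 = -30 - 648 = -678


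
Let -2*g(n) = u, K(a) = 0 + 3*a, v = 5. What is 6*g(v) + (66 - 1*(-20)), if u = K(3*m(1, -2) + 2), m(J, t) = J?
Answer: 41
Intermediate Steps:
K(a) = 3*a
u = 15 (u = 3*(3*1 + 2) = 3*(3 + 2) = 3*5 = 15)
g(n) = -15/2 (g(n) = -½*15 = -15/2)
6*g(v) + (66 - 1*(-20)) = 6*(-15/2) + (66 - 1*(-20)) = -45 + (66 + 20) = -45 + 86 = 41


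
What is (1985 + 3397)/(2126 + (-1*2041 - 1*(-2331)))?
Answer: 2691/1208 ≈ 2.2276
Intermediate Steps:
(1985 + 3397)/(2126 + (-1*2041 - 1*(-2331))) = 5382/(2126 + (-2041 + 2331)) = 5382/(2126 + 290) = 5382/2416 = 5382*(1/2416) = 2691/1208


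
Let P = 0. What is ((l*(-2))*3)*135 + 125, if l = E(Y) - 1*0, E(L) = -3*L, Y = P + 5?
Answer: 12275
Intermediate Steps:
Y = 5 (Y = 0 + 5 = 5)
l = -15 (l = -3*5 - 1*0 = -15 + 0 = -15)
((l*(-2))*3)*135 + 125 = (-15*(-2)*3)*135 + 125 = (30*3)*135 + 125 = 90*135 + 125 = 12150 + 125 = 12275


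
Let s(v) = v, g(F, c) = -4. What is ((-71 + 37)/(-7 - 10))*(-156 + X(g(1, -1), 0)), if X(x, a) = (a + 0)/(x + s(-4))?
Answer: -312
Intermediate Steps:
X(x, a) = a/(-4 + x) (X(x, a) = (a + 0)/(x - 4) = a/(-4 + x))
((-71 + 37)/(-7 - 10))*(-156 + X(g(1, -1), 0)) = ((-71 + 37)/(-7 - 10))*(-156 + 0/(-4 - 4)) = (-34/(-17))*(-156 + 0/(-8)) = (-34*(-1/17))*(-156 + 0*(-1/8)) = 2*(-156 + 0) = 2*(-156) = -312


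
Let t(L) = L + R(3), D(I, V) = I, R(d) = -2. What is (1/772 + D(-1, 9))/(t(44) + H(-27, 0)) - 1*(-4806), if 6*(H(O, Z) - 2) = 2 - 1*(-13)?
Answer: 57508339/11966 ≈ 4806.0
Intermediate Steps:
H(O, Z) = 9/2 (H(O, Z) = 2 + (2 - 1*(-13))/6 = 2 + (2 + 13)/6 = 2 + (⅙)*15 = 2 + 5/2 = 9/2)
t(L) = -2 + L (t(L) = L - 2 = -2 + L)
(1/772 + D(-1, 9))/(t(44) + H(-27, 0)) - 1*(-4806) = (1/772 - 1)/((-2 + 44) + 9/2) - 1*(-4806) = (1/772 - 1)/(42 + 9/2) + 4806 = -771/(772*93/2) + 4806 = -771/772*2/93 + 4806 = -257/11966 + 4806 = 57508339/11966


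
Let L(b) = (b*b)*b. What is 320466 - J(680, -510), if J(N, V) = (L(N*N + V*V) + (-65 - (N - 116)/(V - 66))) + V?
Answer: -18103176749984590079/48 ≈ -3.7715e+17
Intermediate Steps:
L(b) = b³ (L(b) = b²*b = b³)
J(N, V) = -65 + V + (N² + V²)³ - (-116 + N)/(-66 + V) (J(N, V) = ((N*N + V*V)³ + (-65 - (N - 116)/(V - 66))) + V = ((N² + V²)³ + (-65 - (-116 + N)/(-66 + V))) + V = (-65 + (N² + V²)³ - (-116 + N)/(-66 + V)) + V = -65 + V + (N² + V²)³ - (-116 + N)/(-66 + V))
320466 - J(680, -510) = 320466 - (4406 + (-510)² - 1*680 - 131*(-510) - 66*(680² + (-510)²)³ - 510*(680² + (-510)²)³)/(-66 - 510) = 320466 - (4406 + 260100 - 680 + 66810 - 66*(462400 + 260100)³ - 510*(462400 + 260100)³)/(-576) = 320466 - (-1)*(4406 + 260100 - 680 + 66810 - 66*722500³ - 510*722500³)/576 = 320466 - (-1)*(4406 + 260100 - 680 + 66810 - 66*377149515625000000 - 510*377149515625000000)/576 = 320466 - (-1)*(4406 + 260100 - 680 + 66810 - 24891868031250000000 - 192346252968750000000)/576 = 320466 - (-1)*(-217238120999999669364)/576 = 320466 - 1*18103176749999972447/48 = 320466 - 18103176749999972447/48 = -18103176749984590079/48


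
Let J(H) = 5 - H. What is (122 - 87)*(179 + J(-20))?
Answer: 7140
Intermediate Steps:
(122 - 87)*(179 + J(-20)) = (122 - 87)*(179 + (5 - 1*(-20))) = 35*(179 + (5 + 20)) = 35*(179 + 25) = 35*204 = 7140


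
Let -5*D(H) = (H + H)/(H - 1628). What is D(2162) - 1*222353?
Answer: -296843417/1335 ≈ -2.2235e+5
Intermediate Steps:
D(H) = -2*H/(5*(-1628 + H)) (D(H) = -(H + H)/(5*(H - 1628)) = -2*H/(5*(-1628 + H)))
D(2162) - 1*222353 = -2*2162/(-8140 + 5*2162) - 1*222353 = -2*2162/(-8140 + 10810) - 222353 = -2*2162/2670 - 222353 = -2*2162*1/2670 - 222353 = -2162/1335 - 222353 = -296843417/1335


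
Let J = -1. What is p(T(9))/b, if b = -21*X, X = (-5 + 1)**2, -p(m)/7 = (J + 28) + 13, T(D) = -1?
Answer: 5/6 ≈ 0.83333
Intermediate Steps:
p(m) = -280 (p(m) = -7*((-1 + 28) + 13) = -7*(27 + 13) = -7*40 = -280)
X = 16 (X = (-4)**2 = 16)
b = -336 (b = -21*16 = -336)
p(T(9))/b = -280/(-336) = -280*(-1/336) = 5/6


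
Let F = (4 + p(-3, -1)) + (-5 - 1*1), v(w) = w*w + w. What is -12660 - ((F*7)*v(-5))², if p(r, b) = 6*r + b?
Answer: -8656260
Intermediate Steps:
p(r, b) = b + 6*r
v(w) = w + w² (v(w) = w² + w = w + w²)
F = -21 (F = (4 + (-1 + 6*(-3))) + (-5 - 1*1) = (4 + (-1 - 18)) + (-5 - 1) = (4 - 19) - 6 = -15 - 6 = -21)
-12660 - ((F*7)*v(-5))² = -12660 - ((-21*7)*(-5*(1 - 5)))² = -12660 - (-(-735)*(-4))² = -12660 - (-147*20)² = -12660 - 1*(-2940)² = -12660 - 1*8643600 = -12660 - 8643600 = -8656260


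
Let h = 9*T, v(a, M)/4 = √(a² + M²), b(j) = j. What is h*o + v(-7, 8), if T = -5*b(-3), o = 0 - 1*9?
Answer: -1215 + 4*√113 ≈ -1172.5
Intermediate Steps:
v(a, M) = 4*√(M² + a²) (v(a, M) = 4*√(a² + M²) = 4*√(M² + a²))
o = -9 (o = 0 - 9 = -9)
T = 15 (T = -5*(-3) = 15)
h = 135 (h = 9*15 = 135)
h*o + v(-7, 8) = 135*(-9) + 4*√(8² + (-7)²) = -1215 + 4*√(64 + 49) = -1215 + 4*√113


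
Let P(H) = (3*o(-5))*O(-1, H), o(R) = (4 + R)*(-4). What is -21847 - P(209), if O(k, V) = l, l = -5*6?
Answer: -21487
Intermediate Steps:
o(R) = -16 - 4*R
l = -30
O(k, V) = -30
P(H) = -360 (P(H) = (3*(-16 - 4*(-5)))*(-30) = (3*(-16 + 20))*(-30) = (3*4)*(-30) = 12*(-30) = -360)
-21847 - P(209) = -21847 - 1*(-360) = -21847 + 360 = -21487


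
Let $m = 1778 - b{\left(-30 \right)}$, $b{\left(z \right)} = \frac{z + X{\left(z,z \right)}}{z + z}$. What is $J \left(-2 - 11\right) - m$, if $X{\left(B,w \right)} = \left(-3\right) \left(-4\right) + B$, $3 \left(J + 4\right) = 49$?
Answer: $- \frac{29063}{15} \approx -1937.5$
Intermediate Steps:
$J = \frac{37}{3}$ ($J = -4 + \frac{1}{3} \cdot 49 = -4 + \frac{49}{3} = \frac{37}{3} \approx 12.333$)
$X{\left(B,w \right)} = 12 + B$
$b{\left(z \right)} = \frac{12 + 2 z}{2 z}$ ($b{\left(z \right)} = \frac{z + \left(12 + z\right)}{z + z} = \frac{12 + 2 z}{2 z}$)
$m = \frac{8886}{5}$ ($m = 1778 - \frac{6 - 30}{-30} = 1778 - \left(- \frac{1}{30}\right) \left(-24\right) = 1778 - \frac{4}{5} = \frac{8886}{5} \approx 1777.2$)
$J \left(-2 - 11\right) - m = \frac{37 \left(-2 - 11\right)}{3} - \frac{8886}{5} = \frac{37}{3} \left(-13\right) - \frac{8886}{5} = - \frac{481}{3} - \frac{8886}{5} = - \frac{29063}{15}$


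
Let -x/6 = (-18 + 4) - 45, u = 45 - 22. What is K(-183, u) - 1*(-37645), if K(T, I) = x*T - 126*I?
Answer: -30035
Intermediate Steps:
u = 23
x = 354 (x = -6*((-18 + 4) - 45) = -6*(-14 - 45) = -6*(-59) = 354)
K(T, I) = -126*I + 354*T (K(T, I) = 354*T - 126*I = -126*I + 354*T)
K(-183, u) - 1*(-37645) = (-126*23 + 354*(-183)) - 1*(-37645) = (-2898 - 64782) + 37645 = -67680 + 37645 = -30035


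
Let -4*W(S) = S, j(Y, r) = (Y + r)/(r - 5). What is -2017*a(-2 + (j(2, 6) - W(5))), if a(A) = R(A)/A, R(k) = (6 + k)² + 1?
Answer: -5698025/116 ≈ -49121.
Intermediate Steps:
j(Y, r) = (Y + r)/(-5 + r)
W(S) = -S/4
R(k) = 1 + (6 + k)²
a(A) = (1 + (6 + A)²)/A
-2017*a(-2 + (j(2, 6) - W(5))) = -2017*(1 + (6 + (-2 + ((2 + 6)/(-5 + 6) - (-1)*5/4)))²)/(-2 + ((2 + 6)/(-5 + 6) - (-1)*5/4)) = -2017*(1 + (6 + (-2 + (8/1 - 1*(-5/4))))²)/(-2 + (8/1 - 1*(-5/4))) = -2017*(1 + (6 + (-2 + (1*8 + 5/4)))²)/(-2 + (1*8 + 5/4)) = -2017*(1 + (6 + (-2 + (8 + 5/4)))²)/(-2 + (8 + 5/4)) = -2017*(1 + (6 + (-2 + 37/4))²)/(-2 + 37/4) = -2017*(1 + (6 + 29/4)²)/29/4 = -8068*(1 + (53/4)²)/29 = -8068*(1 + 2809/16)/29 = -8068*2825/(29*16) = -2017*2825/116 = -5698025/116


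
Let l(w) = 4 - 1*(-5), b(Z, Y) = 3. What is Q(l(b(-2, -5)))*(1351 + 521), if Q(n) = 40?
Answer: 74880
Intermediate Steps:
l(w) = 9 (l(w) = 4 + 5 = 9)
Q(l(b(-2, -5)))*(1351 + 521) = 40*(1351 + 521) = 40*1872 = 74880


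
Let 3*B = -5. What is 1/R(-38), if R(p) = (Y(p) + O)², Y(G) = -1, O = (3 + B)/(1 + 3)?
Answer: 9/4 ≈ 2.2500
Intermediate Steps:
B = -5/3 (B = (⅓)*(-5) = -5/3 ≈ -1.6667)
O = ⅓ (O = (3 - 5/3)/(1 + 3) = (4/3)/4 = (4/3)*(¼) = ⅓ ≈ 0.33333)
R(p) = 4/9 (R(p) = (-1 + ⅓)² = (-⅔)² = 4/9)
1/R(-38) = 1/(4/9) = 9/4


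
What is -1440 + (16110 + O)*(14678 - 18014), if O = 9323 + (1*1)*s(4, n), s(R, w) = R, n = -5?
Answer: -84859272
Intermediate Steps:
O = 9327 (O = 9323 + (1*1)*4 = 9323 + 1*4 = 9323 + 4 = 9327)
-1440 + (16110 + O)*(14678 - 18014) = -1440 + (16110 + 9327)*(14678 - 18014) = -1440 + 25437*(-3336) = -1440 - 84857832 = -84859272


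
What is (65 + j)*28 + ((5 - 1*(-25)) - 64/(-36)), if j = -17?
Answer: 12382/9 ≈ 1375.8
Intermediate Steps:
(65 + j)*28 + ((5 - 1*(-25)) - 64/(-36)) = (65 - 17)*28 + ((5 - 1*(-25)) - 64/(-36)) = 48*28 + ((5 + 25) - 64*(-1)/36) = 1344 + (30 - 1*(-16/9)) = 1344 + (30 + 16/9) = 1344 + 286/9 = 12382/9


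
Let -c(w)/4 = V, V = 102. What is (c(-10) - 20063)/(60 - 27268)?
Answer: 20471/27208 ≈ 0.75239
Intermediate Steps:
c(w) = -408 (c(w) = -4*102 = -408)
(c(-10) - 20063)/(60 - 27268) = (-408 - 20063)/(60 - 27268) = -20471/(-27208) = -20471*(-1/27208) = 20471/27208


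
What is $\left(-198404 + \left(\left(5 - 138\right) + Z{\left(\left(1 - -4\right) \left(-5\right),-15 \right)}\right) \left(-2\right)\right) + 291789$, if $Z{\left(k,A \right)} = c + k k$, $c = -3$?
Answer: $92407$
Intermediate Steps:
$Z{\left(k,A \right)} = -3 + k^{2}$ ($Z{\left(k,A \right)} = -3 + k k = -3 + k^{2}$)
$\left(-198404 + \left(\left(5 - 138\right) + Z{\left(\left(1 - -4\right) \left(-5\right),-15 \right)}\right) \left(-2\right)\right) + 291789 = \left(-198404 + \left(\left(5 - 138\right) - \left(3 - \left(\left(1 - -4\right) \left(-5\right)\right)^{2}\right)\right) \left(-2\right)\right) + 291789 = \left(-198404 + \left(-133 - \left(3 - \left(\left(1 + 4\right) \left(-5\right)\right)^{2}\right)\right) \left(-2\right)\right) + 291789 = \left(-198404 + \left(-133 - \left(3 - \left(5 \left(-5\right)\right)^{2}\right)\right) \left(-2\right)\right) + 291789 = \left(-198404 + \left(-133 - \left(3 - \left(-25\right)^{2}\right)\right) \left(-2\right)\right) + 291789 = \left(-198404 + \left(-133 + \left(-3 + 625\right)\right) \left(-2\right)\right) + 291789 = \left(-198404 + \left(-133 + 622\right) \left(-2\right)\right) + 291789 = \left(-198404 + 489 \left(-2\right)\right) + 291789 = \left(-198404 - 978\right) + 291789 = -199382 + 291789 = 92407$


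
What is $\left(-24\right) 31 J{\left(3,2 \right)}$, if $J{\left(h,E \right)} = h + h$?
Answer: $-4464$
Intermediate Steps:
$J{\left(h,E \right)} = 2 h$
$\left(-24\right) 31 J{\left(3,2 \right)} = \left(-24\right) 31 \cdot 2 \cdot 3 = \left(-744\right) 6 = -4464$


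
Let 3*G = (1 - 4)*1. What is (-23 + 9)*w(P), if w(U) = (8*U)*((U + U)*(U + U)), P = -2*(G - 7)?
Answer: -1835008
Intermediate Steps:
G = -1 (G = ((1 - 4)*1)/3 = (-3*1)/3 = (⅓)*(-3) = -1)
P = 16 (P = -2*(-1 - 7) = -2*(-8) = 16)
w(U) = 32*U³ (w(U) = (8*U)*((2*U)*(2*U)) = (8*U)*(4*U²) = 32*U³)
(-23 + 9)*w(P) = (-23 + 9)*(32*16³) = -448*4096 = -14*131072 = -1835008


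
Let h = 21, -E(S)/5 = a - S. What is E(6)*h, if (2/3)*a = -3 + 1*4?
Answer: 945/2 ≈ 472.50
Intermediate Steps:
a = 3/2 (a = 3*(-3 + 1*4)/2 = 3*(-3 + 4)/2 = (3/2)*1 = 3/2 ≈ 1.5000)
E(S) = -15/2 + 5*S (E(S) = -5*(3/2 - S) = -15/2 + 5*S)
E(6)*h = (-15/2 + 5*6)*21 = (-15/2 + 30)*21 = (45/2)*21 = 945/2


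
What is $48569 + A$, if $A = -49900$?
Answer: $-1331$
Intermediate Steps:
$48569 + A = 48569 - 49900 = -1331$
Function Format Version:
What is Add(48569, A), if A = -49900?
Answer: -1331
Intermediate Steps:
Add(48569, A) = Add(48569, -49900) = -1331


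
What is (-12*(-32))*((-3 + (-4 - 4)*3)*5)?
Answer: -51840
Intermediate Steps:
(-12*(-32))*((-3 + (-4 - 4)*3)*5) = 384*((-3 - 8*3)*5) = 384*((-3 - 24)*5) = 384*(-27*5) = 384*(-135) = -51840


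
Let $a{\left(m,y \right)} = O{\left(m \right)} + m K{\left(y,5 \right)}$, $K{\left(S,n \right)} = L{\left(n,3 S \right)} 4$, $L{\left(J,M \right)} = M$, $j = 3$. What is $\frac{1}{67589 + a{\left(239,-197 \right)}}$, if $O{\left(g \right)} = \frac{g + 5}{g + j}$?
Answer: $- \frac{121}{60186125} \approx -2.0104 \cdot 10^{-6}$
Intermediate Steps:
$K{\left(S,n \right)} = 12 S$ ($K{\left(S,n \right)} = 3 S 4 = 12 S$)
$O{\left(g \right)} = \frac{5 + g}{3 + g}$ ($O{\left(g \right)} = \frac{g + 5}{g + 3} = \frac{5 + g}{3 + g}$)
$a{\left(m,y \right)} = \frac{5 + m}{3 + m} + 12 m y$ ($a{\left(m,y \right)} = \frac{5 + m}{3 + m} + m 12 y = \frac{5 + m}{3 + m} + 12 m y$)
$\frac{1}{67589 + a{\left(239,-197 \right)}} = \frac{1}{67589 + \frac{5 + 239 + 12 \cdot 239 \left(-197\right) \left(3 + 239\right)}{3 + 239}} = \frac{1}{67589 + \frac{5 + 239 + 12 \cdot 239 \left(-197\right) 242}{242}} = \frac{1}{67589 + \frac{5 + 239 - 136729032}{242}} = \frac{1}{67589 + \frac{1}{242} \left(-136728788\right)} = \frac{1}{67589 - \frac{68364394}{121}} = \frac{1}{- \frac{60186125}{121}} = - \frac{121}{60186125}$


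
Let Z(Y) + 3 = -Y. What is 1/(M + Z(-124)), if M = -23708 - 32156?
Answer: -1/55743 ≈ -1.7939e-5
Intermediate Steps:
M = -55864
Z(Y) = -3 - Y
1/(M + Z(-124)) = 1/(-55864 + (-3 - 1*(-124))) = 1/(-55864 + (-3 + 124)) = 1/(-55864 + 121) = 1/(-55743) = -1/55743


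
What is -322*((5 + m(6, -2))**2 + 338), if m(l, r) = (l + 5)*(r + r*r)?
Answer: -343574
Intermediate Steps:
m(l, r) = (5 + l)*(r + r**2)
-322*((5 + m(6, -2))**2 + 338) = -322*((5 - 2*(5 + 6 + 5*(-2) + 6*(-2)))**2 + 338) = -322*((5 - 2*(5 + 6 - 10 - 12))**2 + 338) = -322*((5 - 2*(-11))**2 + 338) = -322*((5 + 22)**2 + 338) = -322*(27**2 + 338) = -322*(729 + 338) = -322*1067 = -343574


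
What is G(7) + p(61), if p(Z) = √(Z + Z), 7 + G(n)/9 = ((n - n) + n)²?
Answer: 378 + √122 ≈ 389.05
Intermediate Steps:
G(n) = -63 + 9*n² (G(n) = -63 + 9*((n - n) + n)² = -63 + 9*(0 + n)² = -63 + 9*n²)
p(Z) = √2*√Z (p(Z) = √(2*Z) = √2*√Z)
G(7) + p(61) = (-63 + 9*7²) + √2*√61 = (-63 + 9*49) + √122 = (-63 + 441) + √122 = 378 + √122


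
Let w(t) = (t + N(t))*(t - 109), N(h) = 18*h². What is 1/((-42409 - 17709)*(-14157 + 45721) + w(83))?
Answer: -1/1900790762 ≈ -5.2610e-10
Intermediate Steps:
w(t) = (-109 + t)*(t + 18*t²) (w(t) = (t + 18*t²)*(t - 109) = (t + 18*t²)*(-109 + t) = (-109 + t)*(t + 18*t²))
1/((-42409 - 17709)*(-14157 + 45721) + w(83)) = 1/((-42409 - 17709)*(-14157 + 45721) + 83*(-109 - 1961*83 + 18*83²)) = 1/(-60118*31564 + 83*(-109 - 162763 + 18*6889)) = 1/(-1897564552 + 83*(-109 - 162763 + 124002)) = 1/(-1897564552 + 83*(-38870)) = 1/(-1897564552 - 3226210) = 1/(-1900790762) = -1/1900790762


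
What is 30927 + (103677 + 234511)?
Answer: 369115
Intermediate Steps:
30927 + (103677 + 234511) = 30927 + 338188 = 369115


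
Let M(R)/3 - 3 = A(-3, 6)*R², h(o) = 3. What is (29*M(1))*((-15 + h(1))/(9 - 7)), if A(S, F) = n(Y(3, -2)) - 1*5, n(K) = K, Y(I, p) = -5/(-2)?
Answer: -261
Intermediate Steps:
Y(I, p) = 5/2 (Y(I, p) = -5*(-½) = 5/2)
A(S, F) = -5/2 (A(S, F) = 5/2 - 1*5 = 5/2 - 5 = -5/2)
M(R) = 9 - 15*R²/2 (M(R) = 9 + 3*(-5*R²/2) = 9 - 15*R²/2)
(29*M(1))*((-15 + h(1))/(9 - 7)) = (29*(9 - 15/2*1²))*((-15 + 3)/(9 - 7)) = (29*(9 - 15/2*1))*(-12/2) = (29*(9 - 15/2))*(-12*½) = (29*(3/2))*(-6) = (87/2)*(-6) = -261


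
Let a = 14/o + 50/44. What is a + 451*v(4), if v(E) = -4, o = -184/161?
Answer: -79865/44 ≈ -1815.1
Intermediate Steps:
o = -8/7 (o = -184*1/161 = -8/7 ≈ -1.1429)
a = -489/44 (a = 14/(-8/7) + 50/44 = 14*(-7/8) + 50*(1/44) = -49/4 + 25/22 = -489/44 ≈ -11.114)
a + 451*v(4) = -489/44 + 451*(-4) = -489/44 - 1804 = -79865/44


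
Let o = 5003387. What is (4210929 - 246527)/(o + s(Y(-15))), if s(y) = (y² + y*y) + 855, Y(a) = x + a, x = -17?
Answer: 1982201/2503145 ≈ 0.79188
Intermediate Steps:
Y(a) = -17 + a
s(y) = 855 + 2*y² (s(y) = (y² + y²) + 855 = 2*y² + 855 = 855 + 2*y²)
(4210929 - 246527)/(o + s(Y(-15))) = (4210929 - 246527)/(5003387 + (855 + 2*(-17 - 15)²)) = 3964402/(5003387 + (855 + 2*(-32)²)) = 3964402/(5003387 + (855 + 2*1024)) = 3964402/(5003387 + (855 + 2048)) = 3964402/(5003387 + 2903) = 3964402/5006290 = 3964402*(1/5006290) = 1982201/2503145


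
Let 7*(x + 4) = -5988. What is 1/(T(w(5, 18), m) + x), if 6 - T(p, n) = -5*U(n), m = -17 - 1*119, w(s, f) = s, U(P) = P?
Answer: -7/10734 ≈ -0.00065213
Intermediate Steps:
x = -6016/7 (x = -4 + (1/7)*(-5988) = -4 - 5988/7 = -6016/7 ≈ -859.43)
m = -136 (m = -17 - 119 = -136)
T(p, n) = 6 + 5*n (T(p, n) = 6 - (-5)*n = 6 + 5*n)
1/(T(w(5, 18), m) + x) = 1/((6 + 5*(-136)) - 6016/7) = 1/((6 - 680) - 6016/7) = 1/(-674 - 6016/7) = 1/(-10734/7) = -7/10734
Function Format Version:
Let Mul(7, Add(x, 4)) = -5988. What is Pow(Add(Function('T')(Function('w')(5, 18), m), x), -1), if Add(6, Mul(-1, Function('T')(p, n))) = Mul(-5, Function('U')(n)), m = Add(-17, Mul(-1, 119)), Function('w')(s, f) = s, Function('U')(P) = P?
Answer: Rational(-7, 10734) ≈ -0.00065213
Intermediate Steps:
x = Rational(-6016, 7) (x = Add(-4, Mul(Rational(1, 7), -5988)) = Add(-4, Rational(-5988, 7)) = Rational(-6016, 7) ≈ -859.43)
m = -136 (m = Add(-17, -119) = -136)
Function('T')(p, n) = Add(6, Mul(5, n)) (Function('T')(p, n) = Add(6, Mul(-1, Mul(-5, n))) = Add(6, Mul(5, n)))
Pow(Add(Function('T')(Function('w')(5, 18), m), x), -1) = Pow(Add(Add(6, Mul(5, -136)), Rational(-6016, 7)), -1) = Pow(Add(Add(6, -680), Rational(-6016, 7)), -1) = Pow(Add(-674, Rational(-6016, 7)), -1) = Pow(Rational(-10734, 7), -1) = Rational(-7, 10734)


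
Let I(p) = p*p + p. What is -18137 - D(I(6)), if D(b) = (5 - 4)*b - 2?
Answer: -18177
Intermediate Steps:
I(p) = p + p² (I(p) = p² + p = p + p²)
D(b) = -2 + b (D(b) = 1*b - 2 = b - 2 = -2 + b)
-18137 - D(I(6)) = -18137 - (-2 + 6*(1 + 6)) = -18137 - (-2 + 6*7) = -18137 - (-2 + 42) = -18137 - 1*40 = -18137 - 40 = -18177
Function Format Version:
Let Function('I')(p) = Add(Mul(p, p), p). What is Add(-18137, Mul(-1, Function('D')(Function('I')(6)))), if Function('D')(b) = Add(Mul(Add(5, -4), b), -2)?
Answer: -18177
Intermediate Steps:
Function('I')(p) = Add(p, Pow(p, 2)) (Function('I')(p) = Add(Pow(p, 2), p) = Add(p, Pow(p, 2)))
Function('D')(b) = Add(-2, b) (Function('D')(b) = Add(Mul(1, b), -2) = Add(b, -2) = Add(-2, b))
Add(-18137, Mul(-1, Function('D')(Function('I')(6)))) = Add(-18137, Mul(-1, Add(-2, Mul(6, Add(1, 6))))) = Add(-18137, Mul(-1, Add(-2, Mul(6, 7)))) = Add(-18137, Mul(-1, Add(-2, 42))) = Add(-18137, Mul(-1, 40)) = Add(-18137, -40) = -18177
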